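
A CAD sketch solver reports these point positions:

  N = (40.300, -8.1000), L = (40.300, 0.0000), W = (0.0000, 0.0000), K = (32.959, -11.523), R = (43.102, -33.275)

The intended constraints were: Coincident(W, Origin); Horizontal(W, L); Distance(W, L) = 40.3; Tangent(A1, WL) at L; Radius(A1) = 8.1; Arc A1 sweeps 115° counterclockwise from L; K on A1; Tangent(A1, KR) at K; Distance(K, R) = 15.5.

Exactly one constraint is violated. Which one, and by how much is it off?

Distance(K, R) = 15.5 — off by 8.50.

W = (0.00, 0.00) ✓; W.y = 0.00, L.y = 0.00 ✓; |WL| = 40.30 ✓; ∠(NL, LW) = 90.00° ✓; |NL| = 8.100 ✓; bearing(N→K) − bearing(N→L) = 115.0° ✓; |NK| = 8.100 ✓; ∠(NK, KR) = 90.00° ✓; |KR| = 24.00 ✗.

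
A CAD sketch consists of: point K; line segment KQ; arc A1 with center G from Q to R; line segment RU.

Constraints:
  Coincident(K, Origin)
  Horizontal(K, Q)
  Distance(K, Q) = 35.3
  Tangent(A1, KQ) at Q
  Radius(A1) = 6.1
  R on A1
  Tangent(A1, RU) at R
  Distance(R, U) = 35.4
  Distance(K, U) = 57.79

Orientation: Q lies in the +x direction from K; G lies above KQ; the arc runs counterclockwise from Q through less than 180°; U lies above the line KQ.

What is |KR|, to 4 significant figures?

41.88

K is at the origin; K and Q share the same y with |KQ| = 35.3 and Q on the +x side, so Q = (35.30, 0.000). Since A1 is tangent to KQ there, GQ ⟂ KQ, so G = Q + (0, 6.1) = (35.30, 6.100). Since GR ⟂ RU (tangency), |GU| = √(6.1² + 35.4²) = 35.92 regardless of where R sits on A1. So U lies on both circle(K, 57.79) and circle(G, 35.92); the above-KQ intersection is U = (40.00, 41.71). R is the foot of the tangent from U: R = (41.40, 6.341).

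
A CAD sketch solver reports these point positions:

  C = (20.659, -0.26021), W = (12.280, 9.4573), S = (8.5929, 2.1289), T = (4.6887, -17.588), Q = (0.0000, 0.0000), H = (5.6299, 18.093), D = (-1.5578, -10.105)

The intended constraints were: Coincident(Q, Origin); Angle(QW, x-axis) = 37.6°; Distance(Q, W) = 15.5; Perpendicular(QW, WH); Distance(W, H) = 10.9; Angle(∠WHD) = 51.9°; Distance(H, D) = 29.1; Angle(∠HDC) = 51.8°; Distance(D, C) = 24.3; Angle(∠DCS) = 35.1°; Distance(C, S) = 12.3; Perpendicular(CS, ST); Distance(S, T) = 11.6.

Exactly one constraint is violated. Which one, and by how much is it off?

Distance(S, T) = 11.6 — off by 8.50.

Q = (0.00, 0.00) ✓; QW at 37.60° ✓; |QW| = 15.50 ✓; ∠(QW, WH) = 90.00° ✓; |WH| = 10.90 ✓; ∠WHD = 51.90° ✓; |HD| = 29.10 ✓; ∠HDC = 51.80° ✓; |DC| = 24.30 ✓; ∠DCS = 35.10° ✓; |CS| = 12.30 ✓; ∠(CS, ST) = 90.00° ✓; |ST| = 20.10 ✗.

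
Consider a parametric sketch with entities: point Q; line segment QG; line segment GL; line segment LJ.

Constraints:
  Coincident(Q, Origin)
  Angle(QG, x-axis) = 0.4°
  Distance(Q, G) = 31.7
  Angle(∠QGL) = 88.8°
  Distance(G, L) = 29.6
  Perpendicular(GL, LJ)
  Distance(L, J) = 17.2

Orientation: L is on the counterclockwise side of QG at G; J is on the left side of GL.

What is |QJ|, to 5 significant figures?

32.363

Q is at the origin; QG runs at 0.4° with length 31.7, so G = 31.7·(cos 0.4°, sin 0.4°) = (31.699, 0.22131). ∠QGL = 88.8°, so GL runs at 0.4° + (180° − 88.8°) = 91.600° from the x-axis; with |GL| = 29.6, L = G + 29.6·(cos 91.600°, sin 91.600°) = (30.873, 29.810). The perpendicularity gives LJ at right angles to GL; with |LJ| = 17.2 on the left of GL, J = L + 17.2·(-0.99961, -0.027922) = (13.679, 29.330). Then |QJ| = |J − Q| = 32.363.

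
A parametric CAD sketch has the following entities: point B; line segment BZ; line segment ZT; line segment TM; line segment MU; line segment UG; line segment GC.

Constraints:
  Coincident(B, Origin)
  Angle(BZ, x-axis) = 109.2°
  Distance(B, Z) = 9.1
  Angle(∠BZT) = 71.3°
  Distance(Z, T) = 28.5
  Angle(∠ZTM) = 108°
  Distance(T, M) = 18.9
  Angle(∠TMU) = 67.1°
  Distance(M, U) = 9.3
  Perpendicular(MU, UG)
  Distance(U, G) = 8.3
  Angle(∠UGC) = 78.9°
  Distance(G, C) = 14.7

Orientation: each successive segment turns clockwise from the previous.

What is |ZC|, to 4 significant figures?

41.97

B is at the origin; BZ runs at 109.2° with length 9.1, so Z = (-2.993, 8.594). ∠BZT = 71.3° gives ZT at 0.5000° from the x-axis; with |ZT| = 28.5, T = (25.51, 8.843). ∠ZTM = 108.0° gives TM at -71.50° from the x-axis; with |TM| = 18.9, M = (31.50, -9.081). ∠TMU = 67.1° gives MU at 175.6° from the x-axis; with |MU| = 9.3, U = (22.23, -8.367). The perpendicularity gives UG at right angles to MU, so UG runs at 85.60°; with |UG| = 8.3, G = (22.87, -0.09176). ∠UGC = 78.9° gives GC at -15.50° from the x-axis; with |GC| = 14.7, C = (37.03, -4.020). Then |ZC| = |C − Z| = 41.97.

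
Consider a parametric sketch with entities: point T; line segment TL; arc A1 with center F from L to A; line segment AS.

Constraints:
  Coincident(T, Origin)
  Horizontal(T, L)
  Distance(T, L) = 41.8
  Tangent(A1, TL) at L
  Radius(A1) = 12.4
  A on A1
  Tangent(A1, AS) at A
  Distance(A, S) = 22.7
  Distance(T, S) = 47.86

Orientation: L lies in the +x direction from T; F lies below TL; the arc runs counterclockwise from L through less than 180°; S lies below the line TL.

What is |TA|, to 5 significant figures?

32.387

Checks: ∠(FL, LT) = 90.00° ✓; |FL| = 12.40 ✓; |FA| = 12.40 ✓; ∠(FA, AS) = 90.00° ✓; |AS| = 22.70 ✓; |TS| = 47.86 ✓.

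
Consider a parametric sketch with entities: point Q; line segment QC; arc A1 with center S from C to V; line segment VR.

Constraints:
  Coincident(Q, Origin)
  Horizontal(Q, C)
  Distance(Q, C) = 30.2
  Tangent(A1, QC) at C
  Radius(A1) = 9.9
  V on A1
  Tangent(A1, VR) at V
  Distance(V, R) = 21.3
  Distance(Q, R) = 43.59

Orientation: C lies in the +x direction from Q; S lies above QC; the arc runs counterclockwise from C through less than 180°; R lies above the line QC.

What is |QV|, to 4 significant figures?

41.52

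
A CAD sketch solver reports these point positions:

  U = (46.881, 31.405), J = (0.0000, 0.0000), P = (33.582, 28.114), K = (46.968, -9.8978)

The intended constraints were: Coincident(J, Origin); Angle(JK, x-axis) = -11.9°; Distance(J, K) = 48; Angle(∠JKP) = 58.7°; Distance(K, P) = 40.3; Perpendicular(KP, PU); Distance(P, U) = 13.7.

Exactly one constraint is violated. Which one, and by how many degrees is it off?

Perpendicular(KP, PU) — off by 5.50°.

J = (0.00, 0.00) ✓; JK at -11.90° ✓; |JK| = 48.00 ✓; ∠JKP = 58.70° ✓; |KP| = 40.30 ✓; ∠(KP, PU) = 95.50° ✗; |PU| = 13.70 ✓.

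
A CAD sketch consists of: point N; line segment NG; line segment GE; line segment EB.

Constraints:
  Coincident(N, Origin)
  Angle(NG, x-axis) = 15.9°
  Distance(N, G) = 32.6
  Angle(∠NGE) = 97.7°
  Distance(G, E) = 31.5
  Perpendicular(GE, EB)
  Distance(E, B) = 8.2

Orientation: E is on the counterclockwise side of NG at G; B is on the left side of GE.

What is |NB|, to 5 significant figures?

43.216

N is at the origin; NG runs at 15.9° with length 32.6, so G = 32.6·(cos 15.9°, sin 15.9°) = (31.353, 8.9311). ∠NGE = 97.7°, so GE runs at 15.9° + (180° − 97.7°) = 98.200° from the x-axis; with |GE| = 31.5, E = G + 31.5·(cos 98.200°, sin 98.200°) = (26.860, 40.109). GE ⟂ EB; with |EB| = 8.2 on the left of GE, B = E + 8.2·(-0.98978, -0.14263) = (18.744, 38.939). Then |NB| = |B − N| = 43.216.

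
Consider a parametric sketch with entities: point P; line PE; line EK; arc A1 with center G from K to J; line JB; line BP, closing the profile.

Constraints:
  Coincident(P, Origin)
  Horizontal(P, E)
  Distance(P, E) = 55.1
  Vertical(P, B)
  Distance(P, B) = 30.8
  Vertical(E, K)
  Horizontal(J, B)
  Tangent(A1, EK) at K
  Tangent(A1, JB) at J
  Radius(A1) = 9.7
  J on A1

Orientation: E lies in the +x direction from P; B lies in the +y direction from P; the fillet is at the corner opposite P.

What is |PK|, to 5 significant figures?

59.002

P is at the origin; P and E share the same y with |PE| = 55.1 and E on the +x side, so E = (55.100, 0.0000). PB is vertical with |PB| = 30.8 and B on the +y side, so B = (0.0000, 30.800). The virtual corner opposite P is at (55.100, 30.800). Since A1 is tangent to EK there, GK ⟂ EK and tangency of A1 to JB means the radius GJ is perpendicular to JB, with radius 9.7, so the center G sits 9.7 in from both sides at G = (45.400, 21.100). That places the tangent points at K = (55.100, 21.100) on EK and J = (45.400, 30.800) on JB. Then |PK| = |K − P| = 59.002.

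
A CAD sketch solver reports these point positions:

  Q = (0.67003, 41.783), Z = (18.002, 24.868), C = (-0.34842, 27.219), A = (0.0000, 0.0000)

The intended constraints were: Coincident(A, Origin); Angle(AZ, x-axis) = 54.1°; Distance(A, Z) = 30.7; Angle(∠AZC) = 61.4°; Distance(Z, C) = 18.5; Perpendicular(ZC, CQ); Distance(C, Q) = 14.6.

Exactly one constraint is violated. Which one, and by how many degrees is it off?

Perpendicular(ZC, CQ) — off by 3.30°.

A = (0.00, 0.00) ✓; AZ at 54.10° ✓; |AZ| = 30.70 ✓; ∠AZC = 61.40° ✓; |ZC| = 18.50 ✓; ∠(ZC, CQ) = 86.70° ✗; |CQ| = 14.60 ✓.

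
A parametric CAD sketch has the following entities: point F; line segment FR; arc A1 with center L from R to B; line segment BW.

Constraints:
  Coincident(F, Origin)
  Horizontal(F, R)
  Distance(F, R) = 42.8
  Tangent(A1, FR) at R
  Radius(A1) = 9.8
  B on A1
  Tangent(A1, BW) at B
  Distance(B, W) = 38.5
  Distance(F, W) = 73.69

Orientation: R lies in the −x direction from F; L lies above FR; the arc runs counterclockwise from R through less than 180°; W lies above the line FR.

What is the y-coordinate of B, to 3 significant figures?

15.4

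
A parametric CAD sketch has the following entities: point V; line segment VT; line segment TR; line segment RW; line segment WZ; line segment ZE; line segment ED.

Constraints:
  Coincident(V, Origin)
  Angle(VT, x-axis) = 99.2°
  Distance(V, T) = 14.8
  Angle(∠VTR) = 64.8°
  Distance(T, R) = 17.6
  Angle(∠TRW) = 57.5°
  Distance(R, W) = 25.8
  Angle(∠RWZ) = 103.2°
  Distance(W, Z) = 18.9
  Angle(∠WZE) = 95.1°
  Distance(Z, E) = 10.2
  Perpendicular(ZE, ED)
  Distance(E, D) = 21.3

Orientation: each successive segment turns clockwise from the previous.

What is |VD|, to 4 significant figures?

3.745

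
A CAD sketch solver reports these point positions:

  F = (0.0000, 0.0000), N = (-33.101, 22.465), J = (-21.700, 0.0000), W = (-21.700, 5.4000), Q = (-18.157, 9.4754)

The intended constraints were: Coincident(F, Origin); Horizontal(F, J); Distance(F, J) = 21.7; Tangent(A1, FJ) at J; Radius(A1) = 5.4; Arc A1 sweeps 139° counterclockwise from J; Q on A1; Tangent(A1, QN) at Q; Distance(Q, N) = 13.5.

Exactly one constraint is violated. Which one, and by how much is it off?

Distance(Q, N) = 13.5 — off by 6.30.

F = (0.00, 0.00) ✓; F.y = 0.00, J.y = 0.00 ✓; |FJ| = 21.70 ✓; ∠(WJ, JF) = 90.00° ✓; |WJ| = 5.400 ✓; bearing(W→Q) − bearing(W→J) = 139.0° ✓; |WQ| = 5.400 ✓; ∠(WQ, QN) = 90.00° ✓; |QN| = 19.80 ✗.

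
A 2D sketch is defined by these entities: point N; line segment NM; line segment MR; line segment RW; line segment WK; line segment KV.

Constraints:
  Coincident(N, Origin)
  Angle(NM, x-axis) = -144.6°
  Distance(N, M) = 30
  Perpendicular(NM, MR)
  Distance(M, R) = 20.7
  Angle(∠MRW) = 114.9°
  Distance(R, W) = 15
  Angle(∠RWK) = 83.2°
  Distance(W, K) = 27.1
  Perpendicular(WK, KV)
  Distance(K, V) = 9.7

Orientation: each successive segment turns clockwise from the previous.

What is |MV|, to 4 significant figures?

12.92

∠RWK = 83.2° gives WK at -36.50° from the x-axis; with |WK| = 27.1, K = (-7.229, -3.596). The perpendicularity gives KV at right angles to WK, so KV runs at -126.5°; with |KV| = 9.7, V = (-13.00, -11.39). Then |MV| = |V − M| = 12.92.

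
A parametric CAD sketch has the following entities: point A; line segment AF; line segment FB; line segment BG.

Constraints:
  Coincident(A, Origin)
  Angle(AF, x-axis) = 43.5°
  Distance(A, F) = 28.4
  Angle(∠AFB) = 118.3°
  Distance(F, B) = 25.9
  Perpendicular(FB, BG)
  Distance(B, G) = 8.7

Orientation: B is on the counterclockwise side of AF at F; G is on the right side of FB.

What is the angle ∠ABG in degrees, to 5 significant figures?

122.43°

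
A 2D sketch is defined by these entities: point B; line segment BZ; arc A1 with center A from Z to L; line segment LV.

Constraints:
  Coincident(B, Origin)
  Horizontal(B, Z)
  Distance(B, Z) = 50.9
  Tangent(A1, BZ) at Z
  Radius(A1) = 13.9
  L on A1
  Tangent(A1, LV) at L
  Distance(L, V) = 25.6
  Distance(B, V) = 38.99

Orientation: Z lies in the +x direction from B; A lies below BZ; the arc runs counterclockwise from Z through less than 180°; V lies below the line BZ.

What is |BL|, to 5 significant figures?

39.494

Checks: |AL| = 13.90 ✓; ∠(AL, LV) = 90.00° ✓; |LV| = 25.60 ✓; |BV| = 38.99 ✓.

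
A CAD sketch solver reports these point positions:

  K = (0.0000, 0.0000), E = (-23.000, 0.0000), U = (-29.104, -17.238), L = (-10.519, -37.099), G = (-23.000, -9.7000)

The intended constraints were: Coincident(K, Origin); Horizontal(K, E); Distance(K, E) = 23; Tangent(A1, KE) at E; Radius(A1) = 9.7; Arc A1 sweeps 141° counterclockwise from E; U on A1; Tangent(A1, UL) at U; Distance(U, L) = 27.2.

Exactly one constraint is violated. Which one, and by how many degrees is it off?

Tangent(A1, UL) at U — off by 7.90°.

K = (0.00, 0.00) ✓; K.y = 0.00, E.y = 0.00 ✓; |KE| = 23.00 ✓; ∠(GE, EK) = 90.00° ✓; |GE| = 9.700 ✓; bearing(G→U) − bearing(G→E) = 141.0° ✓; |GU| = 9.699 ✓; ∠(GU, UL) = 97.90° ✗; |UL| = 27.20 ✓.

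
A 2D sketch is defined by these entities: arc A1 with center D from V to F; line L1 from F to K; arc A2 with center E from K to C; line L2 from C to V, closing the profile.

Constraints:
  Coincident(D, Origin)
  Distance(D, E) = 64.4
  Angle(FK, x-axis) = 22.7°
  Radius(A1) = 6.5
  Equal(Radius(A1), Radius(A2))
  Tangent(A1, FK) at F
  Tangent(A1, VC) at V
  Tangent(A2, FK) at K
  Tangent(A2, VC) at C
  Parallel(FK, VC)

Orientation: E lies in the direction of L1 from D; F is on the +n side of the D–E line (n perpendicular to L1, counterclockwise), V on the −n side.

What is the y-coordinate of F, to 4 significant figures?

5.996

The slot axis is L1's direction at 22.7°, so u = (cos 22.7°, sin 22.7°) = (0.9225, 0.3859) and n = (−sin 22.7°, cos 22.7°) = (-0.3859, 0.9225). D is at the origin and E lies 64.4 along u from D, so E = 64.4·u = (59.41, 24.85). Tangency of A1 to both parallel lines with radius 6.5 puts F and V at D ± 6.5·n: F = (-2.508, 5.996), V = (2.508, -5.996). So F.y = 5.996.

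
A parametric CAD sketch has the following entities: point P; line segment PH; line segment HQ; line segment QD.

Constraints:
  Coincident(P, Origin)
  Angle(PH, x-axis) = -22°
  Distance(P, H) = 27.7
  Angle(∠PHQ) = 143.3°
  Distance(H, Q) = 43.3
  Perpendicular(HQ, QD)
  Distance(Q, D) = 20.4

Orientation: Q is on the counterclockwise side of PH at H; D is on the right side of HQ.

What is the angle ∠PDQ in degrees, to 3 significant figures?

60.6°

P is at the origin; PH runs at -22.0° with length 27.7, so H = 27.7·(cos -22.0°, sin -22.0°) = (25.7, -10.4). ∠PHQ = 143.3°, so HQ runs at -22.0° + (180° − 143.3°) = 14.7° from the x-axis; with |HQ| = 43.3, Q = H + 43.3·(cos 14.7°, sin 14.7°) = (67.6, 0.611). HQ ⟂ QD; with |QD| = 20.4 on the right of HQ, D = Q + 20.4·(0.254, -0.967) = (72.7, -19.1). Then cos ∠PDQ = DP·DQ / (|DP||DQ|), giving 60.6°.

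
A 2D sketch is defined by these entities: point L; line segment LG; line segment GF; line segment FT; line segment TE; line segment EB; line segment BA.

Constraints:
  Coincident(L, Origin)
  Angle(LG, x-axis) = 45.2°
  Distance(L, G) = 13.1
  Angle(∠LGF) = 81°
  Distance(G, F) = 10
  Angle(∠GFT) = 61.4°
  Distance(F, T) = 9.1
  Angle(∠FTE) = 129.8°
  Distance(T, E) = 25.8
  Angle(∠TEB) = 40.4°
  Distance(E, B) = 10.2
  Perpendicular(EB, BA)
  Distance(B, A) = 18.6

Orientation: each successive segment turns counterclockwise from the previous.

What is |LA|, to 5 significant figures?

3.7095

∠TEB = 40.4° gives EB at 92.600° from the x-axis; with |EB| = 10.2, B = (17.112, -2.5627). EB is perpendicular to BA, so BA runs at -177.40°; with |BA| = 18.6, A = (-1.4685, -3.4065). Then |LA| = |A − L| = 3.7095.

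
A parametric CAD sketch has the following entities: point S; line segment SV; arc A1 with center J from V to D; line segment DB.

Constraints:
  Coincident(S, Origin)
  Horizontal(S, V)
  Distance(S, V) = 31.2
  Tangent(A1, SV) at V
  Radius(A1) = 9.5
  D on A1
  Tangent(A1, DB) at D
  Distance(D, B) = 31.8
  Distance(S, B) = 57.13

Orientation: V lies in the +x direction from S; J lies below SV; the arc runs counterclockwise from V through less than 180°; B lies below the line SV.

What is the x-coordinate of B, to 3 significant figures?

39.0

Checks: |SV| = 31.20 ✓; |JD| = 9.500 ✓; ∠(JD, DB) = 90.00° ✓; |DB| = 31.80 ✓; |SB| = 57.13 ✓.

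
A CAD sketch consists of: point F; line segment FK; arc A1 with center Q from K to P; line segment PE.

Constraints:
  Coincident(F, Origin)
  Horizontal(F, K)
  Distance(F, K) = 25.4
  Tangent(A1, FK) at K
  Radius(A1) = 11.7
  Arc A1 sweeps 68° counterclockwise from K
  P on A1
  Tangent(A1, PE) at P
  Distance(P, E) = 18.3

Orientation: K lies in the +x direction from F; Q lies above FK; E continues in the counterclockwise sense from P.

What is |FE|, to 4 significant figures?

49.47

On A1, K sits at bearing -90° from Q; a 68° counterclockwise sweep puts P at bearing -22°, so P = Q + 11.7·(cos -22°, sin -22°) = (36.25, 7.317). Tangency of A1 to PE means the radius QP is perpendicular to PE, so PE runs along (−sin -22°, cos -22°); with |PE| = 18.3, E = (43.10, 24.28). Then |FE| = |E − F| = 49.47.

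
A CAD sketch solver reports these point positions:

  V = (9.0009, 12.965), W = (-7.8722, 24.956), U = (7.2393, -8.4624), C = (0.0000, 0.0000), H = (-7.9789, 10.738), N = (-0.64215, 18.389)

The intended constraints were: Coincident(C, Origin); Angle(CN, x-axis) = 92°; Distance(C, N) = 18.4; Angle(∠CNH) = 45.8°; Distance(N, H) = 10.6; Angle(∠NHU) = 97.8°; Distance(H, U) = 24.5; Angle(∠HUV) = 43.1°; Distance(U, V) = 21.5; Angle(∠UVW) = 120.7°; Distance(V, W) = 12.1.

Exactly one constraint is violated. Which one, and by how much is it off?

Distance(V, W) = 12.1 — off by 8.60.

C = (0.00, 0.00) ✓; CN at 92.00° ✓; |CN| = 18.40 ✓; ∠CNH = 45.80° ✓; |NH| = 10.60 ✓; ∠NHU = 97.80° ✓; |HU| = 24.50 ✓; ∠HUV = 43.10° ✓; |UV| = 21.50 ✓; ∠UVW = 120.7° ✓; |VW| = 20.70 ✗.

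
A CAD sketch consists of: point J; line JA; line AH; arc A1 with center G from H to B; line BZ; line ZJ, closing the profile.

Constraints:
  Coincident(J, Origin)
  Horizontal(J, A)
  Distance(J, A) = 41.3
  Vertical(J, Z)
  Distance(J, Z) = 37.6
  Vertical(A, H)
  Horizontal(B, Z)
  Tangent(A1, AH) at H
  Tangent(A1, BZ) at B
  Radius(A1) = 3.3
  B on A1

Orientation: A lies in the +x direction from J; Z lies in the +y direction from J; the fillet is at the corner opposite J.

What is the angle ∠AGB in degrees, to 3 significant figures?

175°

The virtual corner opposite J is at (41.3, 37.6). The tangent condition forces GH to be normal to AH and tangency of A1 to BZ means the radius GB is perpendicular to BZ, with radius 3.3, so the center G sits 3.3 in from both sides at G = (38.0, 34.3). That places the tangent points at H = (41.3, 34.3) on AH and B = (38.0, 37.6) on BZ. Then cos ∠AGB = GA·GB / (|GA||GB|), giving 175°.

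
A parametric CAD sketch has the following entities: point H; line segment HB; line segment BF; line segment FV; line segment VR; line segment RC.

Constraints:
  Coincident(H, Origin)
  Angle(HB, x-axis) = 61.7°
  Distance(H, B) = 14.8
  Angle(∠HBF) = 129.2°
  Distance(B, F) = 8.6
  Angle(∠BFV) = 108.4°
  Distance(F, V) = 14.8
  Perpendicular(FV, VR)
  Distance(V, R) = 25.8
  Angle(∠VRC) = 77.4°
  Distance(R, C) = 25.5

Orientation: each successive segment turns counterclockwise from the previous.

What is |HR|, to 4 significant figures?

10.88

H is at the origin; HB runs at 61.7° with length 14.8, so B = (7.017, 13.03). ∠HBF = 129.2° gives BF at 112.5° from the x-axis; with |BF| = 8.6, F = (3.725, 20.98). ∠BFV = 108.4° gives FV at -175.9° from the x-axis; with |FV| = 14.8, V = (-11.04, 19.92). FV ⟂ VR, so VR runs at -85.90°; with |VR| = 25.8, R = (-9.192, -5.816). Then |HR| = |R − H| = 10.88.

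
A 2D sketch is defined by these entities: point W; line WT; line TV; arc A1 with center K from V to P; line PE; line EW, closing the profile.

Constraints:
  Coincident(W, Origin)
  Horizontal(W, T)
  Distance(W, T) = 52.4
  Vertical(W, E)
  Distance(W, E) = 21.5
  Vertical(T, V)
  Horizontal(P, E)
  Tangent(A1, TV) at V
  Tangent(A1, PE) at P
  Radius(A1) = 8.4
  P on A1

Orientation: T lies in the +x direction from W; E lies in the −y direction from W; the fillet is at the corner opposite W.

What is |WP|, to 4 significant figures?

48.97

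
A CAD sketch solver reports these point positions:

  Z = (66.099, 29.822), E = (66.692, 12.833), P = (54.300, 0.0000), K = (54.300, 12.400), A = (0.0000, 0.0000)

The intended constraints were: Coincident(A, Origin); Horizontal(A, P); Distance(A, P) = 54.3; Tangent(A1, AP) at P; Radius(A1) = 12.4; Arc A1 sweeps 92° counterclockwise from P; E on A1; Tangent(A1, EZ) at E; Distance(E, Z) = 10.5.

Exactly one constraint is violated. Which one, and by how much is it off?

Distance(E, Z) = 10.5 — off by 6.50.

A = (0.00, 0.00) ✓; A.y = 0.00, P.y = 0.00 ✓; |AP| = 54.30 ✓; ∠(KP, PA) = 90.00° ✓; |KP| = 12.40 ✓; bearing(K→E) − bearing(K→P) = 92.00° ✓; |KE| = 12.40 ✓; ∠(KE, EZ) = 90.00° ✓; |EZ| = 17.00 ✗.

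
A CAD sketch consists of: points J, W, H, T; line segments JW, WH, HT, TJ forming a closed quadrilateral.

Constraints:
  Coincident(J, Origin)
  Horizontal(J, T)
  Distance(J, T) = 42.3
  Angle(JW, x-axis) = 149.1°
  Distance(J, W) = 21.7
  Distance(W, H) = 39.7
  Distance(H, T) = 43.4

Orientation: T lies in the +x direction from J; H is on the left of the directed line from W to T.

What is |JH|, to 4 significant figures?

36.20

Checks: J.y = 0.00, T.y = 0.00 ✓; |WH| = 39.70 ✓; |HT| = 43.40 ✓.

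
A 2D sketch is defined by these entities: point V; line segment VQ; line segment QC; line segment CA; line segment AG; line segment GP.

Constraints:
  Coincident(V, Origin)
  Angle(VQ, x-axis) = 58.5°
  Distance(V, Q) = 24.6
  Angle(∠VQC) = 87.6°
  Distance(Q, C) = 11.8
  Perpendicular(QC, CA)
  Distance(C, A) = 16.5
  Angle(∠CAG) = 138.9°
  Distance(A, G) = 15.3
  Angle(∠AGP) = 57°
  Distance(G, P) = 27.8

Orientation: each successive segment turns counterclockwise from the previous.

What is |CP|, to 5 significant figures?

17.721

V is at the origin; VQ runs at 58.5° with length 24.6, so Q = (12.853, 20.975). ∠VQC = 87.6° gives QC at 150.90° from the x-axis; with |QC| = 11.8, C = (2.5430, 26.714). QC ⟂ CA, so CA runs at -119.10°; with |CA| = 16.5, A = (-5.4816, 12.296). ∠CAG = 138.9° gives AG at -78.000° from the x-axis; with |AG| = 15.3, G = (-2.3005, -2.6692). ∠AGP = 57.0° gives GP at 45.000° from the x-axis; with |GP| = 27.8, P = (17.357, 16.988). Then |CP| = |P − C| = 17.721.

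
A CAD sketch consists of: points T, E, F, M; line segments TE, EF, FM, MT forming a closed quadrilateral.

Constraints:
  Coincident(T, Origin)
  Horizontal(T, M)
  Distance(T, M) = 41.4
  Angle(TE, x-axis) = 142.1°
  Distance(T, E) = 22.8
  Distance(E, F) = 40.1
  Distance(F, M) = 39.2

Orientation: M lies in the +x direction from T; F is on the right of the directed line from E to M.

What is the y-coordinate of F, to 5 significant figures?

-17.776

T is at the origin; TM is horizontal with |TM| = 41.4 and M in +x, so M = (41.4, 0). TE runs at 142.1° with |TE| = 22.8, so E = (-17.991, 14.006). F is determined by |EF| = 40.1 and |FM| = 39.2 together: it lies at the intersection of circle(E, 40.1) and circle(M, 39.2). With |EM| = 61.020, the foot of the radical line on EM is 31.095 from E and the perpendicular offset is √(40.1² − 31.095²) = 25.320. Taking the right-of-EM solution: F = (6.4620, -17.776).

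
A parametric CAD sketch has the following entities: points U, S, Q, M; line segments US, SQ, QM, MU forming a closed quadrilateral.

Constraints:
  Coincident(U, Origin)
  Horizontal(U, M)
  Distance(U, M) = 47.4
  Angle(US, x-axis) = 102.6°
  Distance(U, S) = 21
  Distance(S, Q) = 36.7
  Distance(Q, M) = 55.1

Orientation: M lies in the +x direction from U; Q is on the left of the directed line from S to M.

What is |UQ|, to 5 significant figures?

51.783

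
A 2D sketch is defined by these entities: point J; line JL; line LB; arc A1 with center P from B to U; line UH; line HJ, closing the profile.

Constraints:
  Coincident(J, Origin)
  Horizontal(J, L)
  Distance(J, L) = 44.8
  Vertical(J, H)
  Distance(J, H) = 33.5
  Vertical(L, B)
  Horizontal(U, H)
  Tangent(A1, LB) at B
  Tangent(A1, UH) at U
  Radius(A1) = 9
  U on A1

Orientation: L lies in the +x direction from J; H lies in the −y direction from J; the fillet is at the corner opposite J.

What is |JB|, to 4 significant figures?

51.06

J is at the origin; J and L share the same y with |JL| = 44.8 and L on the +x side, so L = (44.80, 0.000). J and H share the same x with |JH| = 33.5 and H on the −y side, so H = (0.000, -33.50). The virtual corner opposite J is at (44.80, -33.50). The tangent condition forces PB to be normal to LB and tangency of A1 to UH means the radius PU is perpendicular to UH, with radius 9.0, so the center P sits 9.0 in from both sides at P = (35.80, -24.50). That places the tangent points at B = (44.80, -24.50) on LB and U = (35.80, -33.50) on UH. Then |JB| = |B − J| = 51.06.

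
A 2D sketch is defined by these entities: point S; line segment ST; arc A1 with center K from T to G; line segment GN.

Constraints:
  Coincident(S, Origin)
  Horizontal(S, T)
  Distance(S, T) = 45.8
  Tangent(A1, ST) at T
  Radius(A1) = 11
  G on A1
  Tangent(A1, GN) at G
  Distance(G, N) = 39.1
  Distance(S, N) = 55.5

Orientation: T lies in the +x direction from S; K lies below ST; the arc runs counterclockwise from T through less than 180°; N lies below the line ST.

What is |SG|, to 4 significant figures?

36.13

S is at the origin; S and T share the same y with |ST| = 45.8 and T on the +x side, so T = (45.80, 0.000). The tangent condition forces KT to be normal to ST, so K = T + (0, -11) = (45.80, -11.00). Since KG ⟂ GN (tangency), |KN| = √(11.0² + 39.1²) = 40.62 regardless of where G sits on A1. So N lies on both circle(S, 55.5) and circle(K, 40.62); the below-ST intersection is N = (28.38, -47.69). G is the foot of the tangent from N: G = (34.96, -9.150).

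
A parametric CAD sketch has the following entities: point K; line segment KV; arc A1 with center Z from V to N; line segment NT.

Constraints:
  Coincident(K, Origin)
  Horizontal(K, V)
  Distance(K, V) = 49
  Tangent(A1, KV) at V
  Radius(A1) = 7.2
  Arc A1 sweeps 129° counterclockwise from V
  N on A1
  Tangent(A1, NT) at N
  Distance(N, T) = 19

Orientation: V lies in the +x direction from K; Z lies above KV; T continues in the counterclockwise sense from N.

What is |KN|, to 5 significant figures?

55.842

K is at the origin; K and V share the same y with |KV| = 49.0 and V on the +x side, so V = (49.000, 0.0000). Tangency of A1 to KV means the radius ZV is perpendicular to KV, so Z = V + (0, 7.2) = (49.000, 7.2000). On A1, V sits at bearing -90° from Z; a 129° counterclockwise sweep puts N at bearing 39°, so N = Z + 7.2·(cos 39°, sin 39°) = (54.595, 11.731). Then |KN| = |N − K| = 55.842.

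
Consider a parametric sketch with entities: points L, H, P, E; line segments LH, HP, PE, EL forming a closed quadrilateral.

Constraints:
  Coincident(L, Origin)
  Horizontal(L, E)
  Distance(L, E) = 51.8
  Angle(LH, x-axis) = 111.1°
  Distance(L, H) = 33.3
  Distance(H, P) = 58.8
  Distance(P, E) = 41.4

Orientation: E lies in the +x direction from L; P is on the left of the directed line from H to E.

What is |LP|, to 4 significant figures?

61.59

Checks: |HP| = 58.80 ✓; |PE| = 41.40 ✓.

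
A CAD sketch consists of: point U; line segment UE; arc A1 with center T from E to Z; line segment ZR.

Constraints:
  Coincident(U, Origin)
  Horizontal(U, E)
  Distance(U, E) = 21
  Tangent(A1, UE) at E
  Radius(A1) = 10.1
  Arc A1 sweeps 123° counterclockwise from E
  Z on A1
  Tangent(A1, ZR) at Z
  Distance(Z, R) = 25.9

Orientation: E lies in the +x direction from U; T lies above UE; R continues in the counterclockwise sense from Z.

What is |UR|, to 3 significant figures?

40.4

On A1, E sits at bearing -90° from T; a 123° counterclockwise sweep puts Z at bearing 33°, so Z = T + 10.1·(cos 33°, sin 33°) = (29.5, 15.6). Since A1 is tangent to ZR there, TZ ⟂ ZR, so ZR runs along (−sin 33°, cos 33°); with |ZR| = 25.9, R = (15.4, 37.3). Then |UR| = |R − U| = 40.4.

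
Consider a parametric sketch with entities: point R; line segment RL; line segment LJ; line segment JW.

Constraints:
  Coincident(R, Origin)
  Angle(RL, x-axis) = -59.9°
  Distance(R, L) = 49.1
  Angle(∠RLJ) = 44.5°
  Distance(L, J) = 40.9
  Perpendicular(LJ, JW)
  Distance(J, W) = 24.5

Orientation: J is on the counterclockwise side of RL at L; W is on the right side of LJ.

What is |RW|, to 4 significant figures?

59.21

R is at the origin; RL runs at -59.9° with length 49.1, so L = 49.1·(cos -59.9°, sin -59.9°) = (24.62, -42.48). ∠RLJ = 44.5°, so LJ runs at -59.9° + (180° − 44.5°) = 75.60° from the x-axis; with |LJ| = 40.9, J = L + 40.9·(cos 75.60°, sin 75.60°) = (34.80, -2.864). LJ is perpendicular to JW; with |JW| = 24.5 on the right of LJ, W = J + 24.5·(0.9686, -0.2487) = (58.53, -8.957). Then |RW| = |W − R| = 59.21.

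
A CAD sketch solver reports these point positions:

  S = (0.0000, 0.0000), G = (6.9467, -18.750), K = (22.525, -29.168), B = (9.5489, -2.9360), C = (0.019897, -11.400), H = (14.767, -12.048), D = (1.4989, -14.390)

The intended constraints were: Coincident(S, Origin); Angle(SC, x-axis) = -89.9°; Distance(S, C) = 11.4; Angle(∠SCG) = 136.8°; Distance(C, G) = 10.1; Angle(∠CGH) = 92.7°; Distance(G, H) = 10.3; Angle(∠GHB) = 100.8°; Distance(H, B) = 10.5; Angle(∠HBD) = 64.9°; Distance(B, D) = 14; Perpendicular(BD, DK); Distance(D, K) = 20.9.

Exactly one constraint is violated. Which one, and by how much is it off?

Distance(D, K) = 20.9 — off by 4.80.

S = (0.00, 0.00) ✓; SC at -89.90° ✓; |SC| = 11.40 ✓; ∠SCG = 136.8° ✓; |CG| = 10.10 ✓; ∠CGH = 92.71° ✓; |GH| = 10.30 ✓; ∠GHB = 100.8° ✓; |HB| = 10.50 ✓; ∠HBD = 64.90° ✓; |BD| = 14.00 ✓; ∠(BD, DK) = 90.00° ✓; |DK| = 25.70 ✗.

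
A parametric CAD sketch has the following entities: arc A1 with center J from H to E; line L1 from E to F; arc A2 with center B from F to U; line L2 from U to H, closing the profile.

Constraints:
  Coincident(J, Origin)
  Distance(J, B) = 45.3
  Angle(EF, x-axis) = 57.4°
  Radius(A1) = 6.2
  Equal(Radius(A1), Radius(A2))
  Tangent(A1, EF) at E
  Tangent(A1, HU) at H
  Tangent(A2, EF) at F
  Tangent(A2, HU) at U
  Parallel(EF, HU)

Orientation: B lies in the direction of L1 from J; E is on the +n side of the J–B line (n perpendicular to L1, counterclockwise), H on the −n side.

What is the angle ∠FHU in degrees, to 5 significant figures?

15.309°

Tangency of A1 to both parallel lines with radius 6.2 puts E and H at J ± 6.2·n: E = (-5.2232, 3.3404), H = (5.2232, -3.3404). Equal radii place F and U the same way about B: F = B + 6.2·n = (19.183, 41.503), U = B − 6.2·n = (29.630, 34.823). Then cos ∠FHU = HF·HU / (|HF||HU|), giving 15.309°.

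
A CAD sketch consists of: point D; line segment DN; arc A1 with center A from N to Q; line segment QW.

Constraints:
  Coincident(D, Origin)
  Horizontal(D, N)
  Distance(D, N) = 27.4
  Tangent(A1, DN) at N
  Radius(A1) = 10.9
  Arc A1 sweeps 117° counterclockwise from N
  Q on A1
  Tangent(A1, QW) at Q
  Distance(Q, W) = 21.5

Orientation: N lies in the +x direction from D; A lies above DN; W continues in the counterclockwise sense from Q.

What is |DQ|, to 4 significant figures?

40.35

D is at the origin; DN is horizontal with |DN| = 27.4 and N on the +x side, so N = (27.40, 0.000). The tangent condition forces AN to be normal to DN, so A = N + (0, 10.9) = (27.40, 10.90). On A1, N sits at bearing -90° from A; a 117° counterclockwise sweep puts Q at bearing 27°, so Q = A + 10.9·(cos 27°, sin 27°) = (37.11, 15.85). Then |DQ| = |Q − D| = 40.35.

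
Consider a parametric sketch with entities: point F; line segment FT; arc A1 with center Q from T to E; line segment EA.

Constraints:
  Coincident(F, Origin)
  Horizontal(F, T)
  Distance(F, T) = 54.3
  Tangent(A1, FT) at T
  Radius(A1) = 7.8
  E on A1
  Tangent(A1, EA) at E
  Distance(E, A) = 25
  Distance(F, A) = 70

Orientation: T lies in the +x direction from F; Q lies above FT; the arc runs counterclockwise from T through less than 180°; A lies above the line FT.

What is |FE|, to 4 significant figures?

62.60

Checks: ∠(QT, TF) = 90.00° ✓; |QT| = 7.800 ✓; |QE| = 7.800 ✓; ∠(QE, EA) = 90.00° ✓; |EA| = 25.00 ✓; |FA| = 70.00 ✓.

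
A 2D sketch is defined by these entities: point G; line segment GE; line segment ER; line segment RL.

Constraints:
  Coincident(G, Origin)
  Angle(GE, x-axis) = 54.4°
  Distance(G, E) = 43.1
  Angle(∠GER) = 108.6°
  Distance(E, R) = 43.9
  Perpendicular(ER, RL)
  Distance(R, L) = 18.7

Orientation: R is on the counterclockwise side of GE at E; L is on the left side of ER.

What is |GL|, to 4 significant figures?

61.76

∠GER = 108.6°, so ER runs at 54.4° + (180° − 108.6°) = 125.8° from the x-axis; with |ER| = 43.9, R = E + 43.9·(cos 125.8°, sin 125.8°) = (-0.5901, 70.65). ER ⟂ RL; with |RL| = 18.7 on the left of ER, L = R + 18.7·(-0.8111, -0.5850) = (-15.76, 59.71). Then |GL| = |L − G| = 61.76.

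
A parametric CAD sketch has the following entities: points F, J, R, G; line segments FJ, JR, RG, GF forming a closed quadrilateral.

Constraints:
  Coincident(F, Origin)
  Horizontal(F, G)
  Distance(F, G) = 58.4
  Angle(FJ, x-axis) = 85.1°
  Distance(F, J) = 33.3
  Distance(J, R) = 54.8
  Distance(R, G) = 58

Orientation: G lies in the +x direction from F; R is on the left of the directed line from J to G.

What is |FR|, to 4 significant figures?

77.55

F is at the origin; F and G share the same y with |FG| = 58.4 and G in +x, so G = (58.4, 0). FJ runs at 85.1° with |FJ| = 33.3, so J = (2.844, 33.18). R is determined by |JR| = 54.8 and |RG| = 58.0 together: it lies at the intersection of circle(J, 54.8) and circle(G, 58.0). With |JG| = 64.71, the foot of the radical line on JG is 29.57 from J and the perpendicular offset is √(54.8² − 29.57²) = 46.14. Taking the left-of-JG solution: R = (51.89, 57.63).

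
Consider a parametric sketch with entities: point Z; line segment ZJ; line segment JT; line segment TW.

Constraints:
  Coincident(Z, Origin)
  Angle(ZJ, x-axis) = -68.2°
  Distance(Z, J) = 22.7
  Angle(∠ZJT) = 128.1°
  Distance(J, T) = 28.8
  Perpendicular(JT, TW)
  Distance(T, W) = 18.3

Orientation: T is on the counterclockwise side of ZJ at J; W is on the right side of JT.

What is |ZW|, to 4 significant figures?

56.04

Z is at the origin; ZJ runs at -68.2° with length 22.7, so J = 22.7·(cos -68.2°, sin -68.2°) = (8.430, -21.08). ∠ZJT = 128.1°, so JT runs at -68.2° + (180° − 128.1°) = -16.30° from the x-axis; with |JT| = 28.8, T = J + 28.8·(cos -16.30°, sin -16.30°) = (36.07, -29.16). JT is perpendicular to TW; with |TW| = 18.3 on the right of JT, W = T + 18.3·(-0.2807, -0.9598) = (30.94, -46.72). Then |ZW| = |W − Z| = 56.04.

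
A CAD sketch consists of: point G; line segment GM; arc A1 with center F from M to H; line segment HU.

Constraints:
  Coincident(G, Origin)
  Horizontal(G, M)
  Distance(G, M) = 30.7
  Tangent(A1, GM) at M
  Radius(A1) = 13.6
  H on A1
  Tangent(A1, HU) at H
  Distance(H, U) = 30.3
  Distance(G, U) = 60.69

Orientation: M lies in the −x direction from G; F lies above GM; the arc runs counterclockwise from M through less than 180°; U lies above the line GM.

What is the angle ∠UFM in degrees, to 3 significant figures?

163°

G is at the origin; G and M share the same y with |GM| = 30.7 and M on the −x side, so M = (-30.7, 0.00). Since A1 is tangent to GM there, FM ⟂ GM, so F = M + (0, 13.6) = (-30.7, 13.6). Since FH ⟂ HU (tangency), |FU| = √(13.6² + 30.3²) = 33.2 regardless of where H sits on A1. So U lies on both circle(G, 60.69) and circle(F, 33.2); the above-GM intersection is U = (-40.3, 45.4). H is the foot of the tangent from U: H = (-20.4, 22.5).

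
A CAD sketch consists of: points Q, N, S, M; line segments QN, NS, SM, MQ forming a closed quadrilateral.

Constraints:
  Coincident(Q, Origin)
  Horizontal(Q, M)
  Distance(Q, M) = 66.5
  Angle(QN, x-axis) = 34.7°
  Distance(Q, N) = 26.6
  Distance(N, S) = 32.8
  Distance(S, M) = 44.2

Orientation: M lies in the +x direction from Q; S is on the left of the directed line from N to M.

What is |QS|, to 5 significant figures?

59.139

Checks: |NS| = 32.80 ✓; |SM| = 44.20 ✓.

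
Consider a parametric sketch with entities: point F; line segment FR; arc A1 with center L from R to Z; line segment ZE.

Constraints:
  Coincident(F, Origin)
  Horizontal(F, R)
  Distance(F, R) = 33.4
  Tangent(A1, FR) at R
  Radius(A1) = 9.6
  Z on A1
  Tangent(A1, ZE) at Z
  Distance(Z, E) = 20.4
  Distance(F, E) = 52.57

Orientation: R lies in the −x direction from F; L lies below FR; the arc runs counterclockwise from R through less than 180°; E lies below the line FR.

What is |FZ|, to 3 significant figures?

44.0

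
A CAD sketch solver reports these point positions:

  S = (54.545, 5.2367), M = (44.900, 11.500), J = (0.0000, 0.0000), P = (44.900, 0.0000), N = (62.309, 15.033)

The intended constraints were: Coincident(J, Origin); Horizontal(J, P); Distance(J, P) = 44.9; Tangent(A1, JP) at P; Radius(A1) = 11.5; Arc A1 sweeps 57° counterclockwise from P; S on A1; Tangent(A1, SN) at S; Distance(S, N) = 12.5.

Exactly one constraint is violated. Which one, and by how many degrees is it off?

Tangent(A1, SN) at S — off by 5.40°.

J = (0.00, 0.00) ✓; J.y = 0.00, P.y = 0.00 ✓; |JP| = 44.90 ✓; ∠(MP, PJ) = 90.00° ✓; |MP| = 11.50 ✓; bearing(M→S) − bearing(M→P) = 57.00° ✓; |MS| = 11.50 ✓; ∠(MS, SN) = 95.40° ✗; |SN| = 12.50 ✓.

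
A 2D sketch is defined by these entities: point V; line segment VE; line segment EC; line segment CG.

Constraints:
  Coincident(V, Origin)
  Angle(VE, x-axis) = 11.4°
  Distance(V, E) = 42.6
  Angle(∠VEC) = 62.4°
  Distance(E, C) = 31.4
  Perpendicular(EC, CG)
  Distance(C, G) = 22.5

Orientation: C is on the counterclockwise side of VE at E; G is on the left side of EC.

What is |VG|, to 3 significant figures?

19.2

∠VEC = 62.4°, so EC runs at 11.4° + (180° − 62.4°) = 129° from the x-axis; with |EC| = 31.4, C = E + 31.4·(cos 129°, sin 129°) = (22.0, 32.8). The perpendicularity gives CG at right angles to EC; with |CG| = 22.5 on the left of EC, G = C + 22.5·(-0.777, -0.629) = (4.51, 18.7). Then |VG| = |G − V| = 19.2.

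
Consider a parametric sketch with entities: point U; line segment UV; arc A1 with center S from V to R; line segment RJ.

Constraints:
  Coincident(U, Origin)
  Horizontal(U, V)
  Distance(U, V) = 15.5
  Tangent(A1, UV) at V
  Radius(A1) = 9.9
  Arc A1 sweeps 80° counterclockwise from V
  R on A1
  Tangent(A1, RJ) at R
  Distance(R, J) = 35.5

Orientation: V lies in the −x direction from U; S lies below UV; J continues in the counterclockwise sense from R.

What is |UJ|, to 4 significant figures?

53.37

U is at the origin; UV is horizontal with |UV| = 15.5 and V on the −x side, so V = (-15.50, 0.000). A1 meets UV tangentially, so SV is at right angles to UV, so S = V + (0, -9.9) = (-15.50, -9.900). On A1, V sits at bearing 90° from S; an 80° counterclockwise sweep puts R at bearing 170°, so R = S + 9.9·(cos 170°, sin 170°) = (-25.25, -8.181). The tangent condition forces SR to be normal to RJ, so RJ runs along (−sin 170°, cos 170°); with |RJ| = 35.5, J = (-31.41, -43.14). Then |UJ| = |J − U| = 53.37.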